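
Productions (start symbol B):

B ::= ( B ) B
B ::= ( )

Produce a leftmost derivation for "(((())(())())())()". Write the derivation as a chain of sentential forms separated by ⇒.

B ⇒ (B)B ⇒ ((B)B)B ⇒ (((B)B)B)B ⇒ (((())B)B)B ⇒ (((())(B)B)B)B ⇒ (((())(())B)B)B ⇒ (((())(())())B)B ⇒ (((())(())())())B ⇒ (((())(())())())()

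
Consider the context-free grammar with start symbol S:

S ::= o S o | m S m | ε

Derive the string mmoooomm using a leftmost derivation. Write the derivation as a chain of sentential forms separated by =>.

S => mSm => mmSmm => mmoSomm => mmooSoomm => mmoooomm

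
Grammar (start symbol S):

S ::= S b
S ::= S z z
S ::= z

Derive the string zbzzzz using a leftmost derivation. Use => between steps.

S => Szz   [S ::= S z z]
Szz => Szzzz   [S ::= S z z]
Szzzz => Sbzzzz   [S ::= S b]
Sbzzzz => zbzzzz   [S ::= z]

S=>Szz=>Szzzz=>Sbzzzz=>zbzzzz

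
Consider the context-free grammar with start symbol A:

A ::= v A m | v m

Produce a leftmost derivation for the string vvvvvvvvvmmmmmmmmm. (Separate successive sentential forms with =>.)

A => vAm => vvAmm => vvvAmmm => vvvvAmmmm => vvvvvAmmmmm => vvvvvvAmmmmmm => vvvvvvvAmmmmmmm => vvvvvvvvAmmmmmmmm => vvvvvvvvvmmmmmmmmm

A => vAm   [A ::= v A m]
vAm => vvAmm   [A ::= v A m]
vvAmm => vvvAmmm   [A ::= v A m]
vvvAmmm => vvvvAmmmm   [A ::= v A m]
vvvvAmmmm => vvvvvAmmmmm   [A ::= v A m]
vvvvvAmmmmm => vvvvvvAmmmmmm   [A ::= v A m]
vvvvvvAmmmmmm => vvvvvvvAmmmmmmm   [A ::= v A m]
vvvvvvvAmmmmmmm => vvvvvvvvAmmmmmmmm   [A ::= v A m]
vvvvvvvvAmmmmmmmm => vvvvvvvvvmmmmmmmmm   [A ::= v m]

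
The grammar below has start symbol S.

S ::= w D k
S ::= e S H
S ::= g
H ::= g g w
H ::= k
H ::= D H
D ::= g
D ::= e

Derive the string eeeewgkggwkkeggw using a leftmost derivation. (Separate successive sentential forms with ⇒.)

S ⇒ eSH ⇒ eeSHH ⇒ eeeSHHH ⇒ eeeeSHHHH ⇒ eeeewDkHHHH ⇒ eeeewgkHHHH ⇒ eeeewgkggwHHH ⇒ eeeewgkggwkHH ⇒ eeeewgkggwkkH ⇒ eeeewgkggwkkDH ⇒ eeeewgkggwkkeH ⇒ eeeewgkggwkkeggw

S ⇒ eSH   [S ::= e S H]
eSH ⇒ eeSHH   [S ::= e S H]
eeSHH ⇒ eeeSHHH   [S ::= e S H]
eeeSHHH ⇒ eeeeSHHHH   [S ::= e S H]
eeeeSHHHH ⇒ eeeewDkHHHH   [S ::= w D k]
eeeewDkHHHH ⇒ eeeewgkHHHH   [D ::= g]
eeeewgkHHHH ⇒ eeeewgkggwHHH   [H ::= g g w]
eeeewgkggwHHH ⇒ eeeewgkggwkHH   [H ::= k]
eeeewgkggwkHH ⇒ eeeewgkggwkkH   [H ::= k]
eeeewgkggwkkH ⇒ eeeewgkggwkkDH   [H ::= D H]
eeeewgkggwkkDH ⇒ eeeewgkggwkkeH   [D ::= e]
eeeewgkggwkkeH ⇒ eeeewgkggwkkeggw   [H ::= g g w]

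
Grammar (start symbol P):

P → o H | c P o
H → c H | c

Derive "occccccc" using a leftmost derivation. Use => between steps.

P => oH => ocH => occH => occcH => occccH => occcccH => occccccH => occccccc

P => oH   [P → o H]
oH => ocH   [H → c H]
ocH => occH   [H → c H]
occH => occcH   [H → c H]
occcH => occccH   [H → c H]
occccH => occcccH   [H → c H]
occcccH => occccccH   [H → c H]
occccccH => occccccc   [H → c]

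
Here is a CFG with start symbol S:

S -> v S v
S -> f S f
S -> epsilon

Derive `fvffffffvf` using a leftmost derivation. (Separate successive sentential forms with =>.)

S => fSf => fvSvf => fvfSfvf => fvffSffvf => fvfffSfffvf => fvffffffvf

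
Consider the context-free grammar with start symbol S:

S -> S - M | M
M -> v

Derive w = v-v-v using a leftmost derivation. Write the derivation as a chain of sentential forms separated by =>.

S=>S-M=>S-M-M=>M-M-M=>v-M-M=>v-v-M=>v-v-v

S => S-M   [S -> S - M]
S-M => S-M-M   [S -> S - M]
S-M-M => M-M-M   [S -> M]
M-M-M => v-M-M   [M -> v]
v-M-M => v-v-M   [M -> v]
v-v-M => v-v-v   [M -> v]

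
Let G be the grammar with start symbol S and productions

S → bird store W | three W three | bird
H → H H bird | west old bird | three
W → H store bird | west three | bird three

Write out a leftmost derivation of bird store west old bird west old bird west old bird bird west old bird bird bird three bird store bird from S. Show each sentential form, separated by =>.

S => bird store W => bird store H store bird => bird store H H bird store bird => bird store H H bird H bird store bird => bird store west old bird H bird H bird store bird => bird store west old bird H H bird bird H bird store bird => bird store west old bird H H bird H bird bird H bird store bird => bird store west old bird west old bird H bird H bird bird H bird store bird => bird store west old bird west old bird west old bird bird H bird bird H bird store bird => bird store west old bird west old bird west old bird bird west old bird bird bird H bird store bird => bird store west old bird west old bird west old bird bird west old bird bird bird three bird store bird

S => bird store W   [S → bird store W]
bird store W => bird store H store bird   [W → H store bird]
bird store H store bird => bird store H H bird store bird   [H → H H bird]
bird store H H bird store bird => bird store H H bird H bird store bird   [H → H H bird]
bird store H H bird H bird store bird => bird store west old bird H bird H bird store bird   [H → west old bird]
bird store west old bird H bird H bird store bird => bird store west old bird H H bird bird H bird store bird   [H → H H bird]
bird store west old bird H H bird bird H bird store bird => bird store west old bird H H bird H bird bird H bird store bird   [H → H H bird]
bird store west old bird H H bird H bird bird H bird store bird => bird store west old bird west old bird H bird H bird bird H bird store bird   [H → west old bird]
bird store west old bird west old bird H bird H bird bird H bird store bird => bird store west old bird west old bird west old bird bird H bird bird H bird store bird   [H → west old bird]
bird store west old bird west old bird west old bird bird H bird bird H bird store bird => bird store west old bird west old bird west old bird bird west old bird bird bird H bird store bird   [H → west old bird]
bird store west old bird west old bird west old bird bird west old bird bird bird H bird store bird => bird store west old bird west old bird west old bird bird west old bird bird bird three bird store bird   [H → three]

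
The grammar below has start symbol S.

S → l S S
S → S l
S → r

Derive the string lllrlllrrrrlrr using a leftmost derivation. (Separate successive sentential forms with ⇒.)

S ⇒ lSS ⇒ llSSS ⇒ llSlSS ⇒ lllSSlSS ⇒ lllrSlSS ⇒ lllrlSSlSS ⇒ lllrllSSSlSS ⇒ lllrlllSSSSlSS ⇒ lllrlllrSSSlSS ⇒ lllrlllrrSSlSS ⇒ lllrlllrrrSlSS ⇒ lllrlllrrrrlSS ⇒ lllrlllrrrrlrS ⇒ lllrlllrrrrlrr

S ⇒ lSS   [S → l S S]
lSS ⇒ llSSS   [S → l S S]
llSSS ⇒ llSlSS   [S → S l]
llSlSS ⇒ lllSSlSS   [S → l S S]
lllSSlSS ⇒ lllrSlSS   [S → r]
lllrSlSS ⇒ lllrlSSlSS   [S → l S S]
lllrlSSlSS ⇒ lllrllSSSlSS   [S → l S S]
lllrllSSSlSS ⇒ lllrlllSSSSlSS   [S → l S S]
lllrlllSSSSlSS ⇒ lllrlllrSSSlSS   [S → r]
lllrlllrSSSlSS ⇒ lllrlllrrSSlSS   [S → r]
lllrlllrrSSlSS ⇒ lllrlllrrrSlSS   [S → r]
lllrlllrrrSlSS ⇒ lllrlllrrrrlSS   [S → r]
lllrlllrrrrlSS ⇒ lllrlllrrrrlrS   [S → r]
lllrlllrrrrlrS ⇒ lllrlllrrrrlrr   [S → r]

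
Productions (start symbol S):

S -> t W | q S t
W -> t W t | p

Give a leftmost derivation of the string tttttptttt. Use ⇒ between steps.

S ⇒ tW   [S -> t W]
tW ⇒ ttWt   [W -> t W t]
ttWt ⇒ tttWtt   [W -> t W t]
tttWtt ⇒ ttttWttt   [W -> t W t]
ttttWttt ⇒ tttttWtttt   [W -> t W t]
tttttWtttt ⇒ tttttptttt   [W -> p]

S⇒tW⇒ttWt⇒tttWtt⇒ttttWttt⇒tttttWtttt⇒tttttptttt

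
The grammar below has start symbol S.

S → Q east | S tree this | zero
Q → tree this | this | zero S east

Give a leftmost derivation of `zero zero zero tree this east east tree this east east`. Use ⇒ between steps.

S ⇒ Q east ⇒ zero S east east ⇒ zero S tree this east east ⇒ zero Q east tree this east east ⇒ zero zero S east east tree this east east ⇒ zero zero S tree this east east tree this east east ⇒ zero zero zero tree this east east tree this east east

S ⇒ Q east   [S → Q east]
Q east ⇒ zero S east east   [Q → zero S east]
zero S east east ⇒ zero S tree this east east   [S → S tree this]
zero S tree this east east ⇒ zero Q east tree this east east   [S → Q east]
zero Q east tree this east east ⇒ zero zero S east east tree this east east   [Q → zero S east]
zero zero S east east tree this east east ⇒ zero zero S tree this east east tree this east east   [S → S tree this]
zero zero S tree this east east tree this east east ⇒ zero zero zero tree this east east tree this east east   [S → zero]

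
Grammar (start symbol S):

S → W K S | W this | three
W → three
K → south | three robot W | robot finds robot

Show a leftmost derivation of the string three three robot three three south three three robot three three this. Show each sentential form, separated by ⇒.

S ⇒ W K S ⇒ three K S ⇒ three three robot W S ⇒ three three robot three S ⇒ three three robot three W K S ⇒ three three robot three three K S ⇒ three three robot three three south S ⇒ three three robot three three south W K S ⇒ three three robot three three south three K S ⇒ three three robot three three south three three robot W S ⇒ three three robot three three south three three robot three S ⇒ three three robot three three south three three robot three W this ⇒ three three robot three three south three three robot three three this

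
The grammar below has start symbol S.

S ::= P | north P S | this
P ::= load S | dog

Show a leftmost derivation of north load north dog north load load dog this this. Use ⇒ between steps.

S ⇒ north P S ⇒ north load S S ⇒ north load north P S S ⇒ north load north dog S S ⇒ north load north dog north P S S ⇒ north load north dog north load S S S ⇒ north load north dog north load P S S ⇒ north load north dog north load load S S S ⇒ north load north dog north load load P S S ⇒ north load north dog north load load dog S S ⇒ north load north dog north load load dog this S ⇒ north load north dog north load load dog this this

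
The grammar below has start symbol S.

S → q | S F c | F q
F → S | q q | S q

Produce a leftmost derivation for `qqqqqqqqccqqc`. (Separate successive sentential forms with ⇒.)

S ⇒ SFc ⇒ SFcFc ⇒ FqFcFc ⇒ SqqFcFc ⇒ qqqFcFc ⇒ qqqScFc ⇒ qqqSFccFc ⇒ qqqqFccFc ⇒ qqqqSqccFc ⇒ qqqqFqqccFc ⇒ qqqqqqqqccFc ⇒ qqqqqqqqccqqc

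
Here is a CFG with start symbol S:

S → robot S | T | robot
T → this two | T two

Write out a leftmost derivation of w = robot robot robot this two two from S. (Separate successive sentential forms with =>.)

S => robot S   [S → robot S]
robot S => robot robot S   [S → robot S]
robot robot S => robot robot robot S   [S → robot S]
robot robot robot S => robot robot robot T   [S → T]
robot robot robot T => robot robot robot T two   [T → T two]
robot robot robot T two => robot robot robot this two two   [T → this two]

S => robot S => robot robot S => robot robot robot S => robot robot robot T => robot robot robot T two => robot robot robot this two two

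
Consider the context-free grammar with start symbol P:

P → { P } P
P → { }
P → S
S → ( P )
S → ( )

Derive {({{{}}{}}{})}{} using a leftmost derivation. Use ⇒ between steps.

P ⇒ {P}P ⇒ {S}P ⇒ {(P)}P ⇒ {({P}P)}P ⇒ {({{P}P}P)}P ⇒ {({{{}}P}P)}P ⇒ {({{{}}{}}P)}P ⇒ {({{{}}{}}{})}P ⇒ {({{{}}{}}{})}{}

P ⇒ {P}P   [P → { P } P]
{P}P ⇒ {S}P   [P → S]
{S}P ⇒ {(P)}P   [S → ( P )]
{(P)}P ⇒ {({P}P)}P   [P → { P } P]
{({P}P)}P ⇒ {({{P}P}P)}P   [P → { P } P]
{({{P}P}P)}P ⇒ {({{{}}P}P)}P   [P → { }]
{({{{}}P}P)}P ⇒ {({{{}}{}}P)}P   [P → { }]
{({{{}}{}}P)}P ⇒ {({{{}}{}}{})}P   [P → { }]
{({{{}}{}}{})}P ⇒ {({{{}}{}}{})}{}   [P → { }]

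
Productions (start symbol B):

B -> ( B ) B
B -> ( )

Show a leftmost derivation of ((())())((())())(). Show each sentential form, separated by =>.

B => (B)B => ((B)B)B => ((())B)B => ((())())B => ((())())(B)B => ((())())((B)B)B => ((())())((())B)B => ((())())((())())B => ((())())((())())()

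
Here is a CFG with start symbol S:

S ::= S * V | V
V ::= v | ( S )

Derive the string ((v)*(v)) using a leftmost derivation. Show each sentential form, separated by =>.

S => V => (S) => (S*V) => (V*V) => ((S)*V) => ((V)*V) => ((v)*V) => ((v)*(S)) => ((v)*(V)) => ((v)*(v))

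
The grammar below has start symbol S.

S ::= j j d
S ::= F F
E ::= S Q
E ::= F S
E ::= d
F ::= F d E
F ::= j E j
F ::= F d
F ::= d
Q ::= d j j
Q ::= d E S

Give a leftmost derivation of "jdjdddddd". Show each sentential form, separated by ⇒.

S ⇒ FF   [S ::= F F]
FF ⇒ FdF   [F ::= F d]
FdF ⇒ FdEdF   [F ::= F d E]
FdEdF ⇒ FdEdEdF   [F ::= F d E]
FdEdEdF ⇒ jEjdEdEdF   [F ::= j E j]
jEjdEdEdF ⇒ jdjdEdEdF   [E ::= d]
jdjdEdEdF ⇒ jdjdddEdF   [E ::= d]
jdjdddEdF ⇒ jdjdddddF   [E ::= d]
jdjdddddF ⇒ jdjdddddd   [F ::= d]

S⇒FF⇒FdF⇒FdEdF⇒FdEdEdF⇒jEjdEdEdF⇒jdjdEdEdF⇒jdjdddEdF⇒jdjdddddF⇒jdjdddddd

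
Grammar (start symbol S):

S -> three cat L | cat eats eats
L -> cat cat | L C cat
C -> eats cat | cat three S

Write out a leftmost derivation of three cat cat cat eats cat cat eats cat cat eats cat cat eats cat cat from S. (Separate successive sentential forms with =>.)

S => three cat L => three cat L C cat => three cat L C cat C cat => three cat L C cat C cat C cat => three cat L C cat C cat C cat C cat => three cat cat cat C cat C cat C cat C cat => three cat cat cat eats cat cat C cat C cat C cat => three cat cat cat eats cat cat eats cat cat C cat C cat => three cat cat cat eats cat cat eats cat cat eats cat cat C cat => three cat cat cat eats cat cat eats cat cat eats cat cat eats cat cat

S => three cat L   [S -> three cat L]
three cat L => three cat L C cat   [L -> L C cat]
three cat L C cat => three cat L C cat C cat   [L -> L C cat]
three cat L C cat C cat => three cat L C cat C cat C cat   [L -> L C cat]
three cat L C cat C cat C cat => three cat L C cat C cat C cat C cat   [L -> L C cat]
three cat L C cat C cat C cat C cat => three cat cat cat C cat C cat C cat C cat   [L -> cat cat]
three cat cat cat C cat C cat C cat C cat => three cat cat cat eats cat cat C cat C cat C cat   [C -> eats cat]
three cat cat cat eats cat cat C cat C cat C cat => three cat cat cat eats cat cat eats cat cat C cat C cat   [C -> eats cat]
three cat cat cat eats cat cat eats cat cat C cat C cat => three cat cat cat eats cat cat eats cat cat eats cat cat C cat   [C -> eats cat]
three cat cat cat eats cat cat eats cat cat eats cat cat C cat => three cat cat cat eats cat cat eats cat cat eats cat cat eats cat cat   [C -> eats cat]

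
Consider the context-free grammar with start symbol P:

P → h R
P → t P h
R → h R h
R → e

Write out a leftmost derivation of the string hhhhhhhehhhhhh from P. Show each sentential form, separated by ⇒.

P ⇒ hR ⇒ hhRh ⇒ hhhRhh ⇒ hhhhRhhh ⇒ hhhhhRhhhh ⇒ hhhhhhRhhhhh ⇒ hhhhhhhRhhhhhh ⇒ hhhhhhhehhhhhh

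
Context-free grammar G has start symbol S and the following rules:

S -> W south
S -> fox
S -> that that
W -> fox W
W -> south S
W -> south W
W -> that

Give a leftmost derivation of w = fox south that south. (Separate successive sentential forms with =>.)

S => W south   [S -> W south]
W south => fox W south   [W -> fox W]
fox W south => fox south W south   [W -> south W]
fox south W south => fox south that south   [W -> that]

S => W south => fox W south => fox south W south => fox south that south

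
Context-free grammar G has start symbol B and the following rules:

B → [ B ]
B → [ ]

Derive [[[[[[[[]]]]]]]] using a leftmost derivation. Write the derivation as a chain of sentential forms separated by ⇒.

B ⇒ [B] ⇒ [[B]] ⇒ [[[B]]] ⇒ [[[[B]]]] ⇒ [[[[[B]]]]] ⇒ [[[[[[B]]]]]] ⇒ [[[[[[[B]]]]]]] ⇒ [[[[[[[[]]]]]]]]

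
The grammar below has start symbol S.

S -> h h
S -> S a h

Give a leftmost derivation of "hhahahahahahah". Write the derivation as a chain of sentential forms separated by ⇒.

S ⇒ Sah   [S -> S a h]
Sah ⇒ Sahah   [S -> S a h]
Sahah ⇒ Sahahah   [S -> S a h]
Sahahah ⇒ Sahahahah   [S -> S a h]
Sahahahah ⇒ Sahahahahah   [S -> S a h]
Sahahahahah ⇒ Sahahahahahah   [S -> S a h]
Sahahahahahah ⇒ hhahahahahahah   [S -> h h]

S ⇒ Sah ⇒ Sahah ⇒ Sahahah ⇒ Sahahahah ⇒ Sahahahahah ⇒ Sahahahahahah ⇒ hhahahahahahah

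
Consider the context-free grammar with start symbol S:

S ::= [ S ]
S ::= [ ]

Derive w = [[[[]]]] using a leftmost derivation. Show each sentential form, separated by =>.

S => [S]   [S ::= [ S ]]
[S] => [[S]]   [S ::= [ S ]]
[[S]] => [[[S]]]   [S ::= [ S ]]
[[[S]]] => [[[[]]]]   [S ::= [ ]]

S => [S] => [[S]] => [[[S]]] => [[[[]]]]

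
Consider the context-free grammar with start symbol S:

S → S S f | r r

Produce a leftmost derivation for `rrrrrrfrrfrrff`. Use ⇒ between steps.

S ⇒ SSf ⇒ rrSf ⇒ rrSSff ⇒ rrSSfSff ⇒ rrSSfSfSff ⇒ rrrrSfSfSff ⇒ rrrrrrfSfSff ⇒ rrrrrrfrrfSff ⇒ rrrrrrfrrfrrff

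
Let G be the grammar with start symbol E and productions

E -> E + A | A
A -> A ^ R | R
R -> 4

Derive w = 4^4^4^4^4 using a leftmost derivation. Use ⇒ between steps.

E ⇒ A   [E -> A]
A ⇒ A^R   [A -> A ^ R]
A^R ⇒ A^R^R   [A -> A ^ R]
A^R^R ⇒ A^R^R^R   [A -> A ^ R]
A^R^R^R ⇒ A^R^R^R^R   [A -> A ^ R]
A^R^R^R^R ⇒ R^R^R^R^R   [A -> R]
R^R^R^R^R ⇒ 4^R^R^R^R   [R -> 4]
4^R^R^R^R ⇒ 4^4^R^R^R   [R -> 4]
4^4^R^R^R ⇒ 4^4^4^R^R   [R -> 4]
4^4^4^R^R ⇒ 4^4^4^4^R   [R -> 4]
4^4^4^4^R ⇒ 4^4^4^4^4   [R -> 4]

E ⇒ A ⇒ A^R ⇒ A^R^R ⇒ A^R^R^R ⇒ A^R^R^R^R ⇒ R^R^R^R^R ⇒ 4^R^R^R^R ⇒ 4^4^R^R^R ⇒ 4^4^4^R^R ⇒ 4^4^4^4^R ⇒ 4^4^4^4^4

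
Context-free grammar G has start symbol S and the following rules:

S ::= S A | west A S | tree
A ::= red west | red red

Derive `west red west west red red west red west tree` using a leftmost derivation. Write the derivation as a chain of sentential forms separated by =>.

S => west A S   [S ::= west A S]
west A S => west red west S   [A ::= red west]
west red west S => west red west west A S   [S ::= west A S]
west red west west A S => west red west west red red S   [A ::= red red]
west red west west red red S => west red west west red red west A S   [S ::= west A S]
west red west west red red west A S => west red west west red red west red west S   [A ::= red west]
west red west west red red west red west S => west red west west red red west red west tree   [S ::= tree]

S => west A S => west red west S => west red west west A S => west red west west red red S => west red west west red red west A S => west red west west red red west red west S => west red west west red red west red west tree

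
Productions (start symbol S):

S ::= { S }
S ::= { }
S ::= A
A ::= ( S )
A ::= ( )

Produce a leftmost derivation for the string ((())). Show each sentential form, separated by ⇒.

S ⇒ A   [S ::= A]
A ⇒ (S)   [A ::= ( S )]
(S) ⇒ (A)   [S ::= A]
(A) ⇒ ((S))   [A ::= ( S )]
((S)) ⇒ ((A))   [S ::= A]
((A)) ⇒ ((()))   [A ::= ( )]

S ⇒ A ⇒ (S) ⇒ (A) ⇒ ((S)) ⇒ ((A)) ⇒ ((()))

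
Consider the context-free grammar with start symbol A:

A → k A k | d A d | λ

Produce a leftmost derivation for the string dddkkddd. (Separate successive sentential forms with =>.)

A => dAd   [A → d A d]
dAd => ddAdd   [A → d A d]
ddAdd => dddAddd   [A → d A d]
dddAddd => dddkAkddd   [A → k A k]
dddkAkddd => dddkkddd   [A → λ]

A => dAd => ddAdd => dddAddd => dddkAkddd => dddkkddd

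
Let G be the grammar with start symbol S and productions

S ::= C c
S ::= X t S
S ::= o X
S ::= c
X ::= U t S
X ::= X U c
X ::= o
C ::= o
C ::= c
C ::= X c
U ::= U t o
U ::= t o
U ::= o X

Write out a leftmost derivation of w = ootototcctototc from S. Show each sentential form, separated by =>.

S => oX   [S ::= o X]
oX => oUtS   [X ::= U t S]
oUtS => oUtotS   [U ::= U t o]
oUtotS => oUtototS   [U ::= U t o]
oUtototS => ooXtototS   [U ::= o X]
ooXtototS => ooUtStototS   [X ::= U t S]
ooUtStototS => ooUtotStototS   [U ::= U t o]
ooUtotStototS => ootototStototS   [U ::= t o]
ootototStototS => ootototCctototS   [S ::= C c]
ootototCctototS => ootototcctototS   [C ::= c]
ootototcctototS => ootototcctototc   [S ::= c]

S=>oX=>oUtS=>oUtotS=>oUtototS=>ooXtototS=>ooUtStototS=>ooUtotStototS=>ootototStototS=>ootototCctototS=>ootototcctototS=>ootototcctototc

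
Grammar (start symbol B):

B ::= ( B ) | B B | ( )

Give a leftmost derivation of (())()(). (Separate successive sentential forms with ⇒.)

B⇒BB⇒BBB⇒(B)BB⇒(())BB⇒(())()B⇒(())()()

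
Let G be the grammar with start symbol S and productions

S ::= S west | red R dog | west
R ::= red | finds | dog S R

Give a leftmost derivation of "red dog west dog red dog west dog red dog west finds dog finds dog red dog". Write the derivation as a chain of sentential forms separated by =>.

S => red R dog   [S ::= red R dog]
red R dog => red dog S R dog   [R ::= dog S R]
red dog S R dog => red dog west R dog   [S ::= west]
red dog west R dog => red dog west dog S R dog   [R ::= dog S R]
red dog west dog S R dog => red dog west dog red R dog R dog   [S ::= red R dog]
red dog west dog red R dog R dog => red dog west dog red dog S R dog R dog   [R ::= dog S R]
red dog west dog red dog S R dog R dog => red dog west dog red dog west R dog R dog   [S ::= west]
red dog west dog red dog west R dog R dog => red dog west dog red dog west dog S R dog R dog   [R ::= dog S R]
red dog west dog red dog west dog S R dog R dog => red dog west dog red dog west dog red R dog R dog R dog   [S ::= red R dog]
red dog west dog red dog west dog red R dog R dog R dog => red dog west dog red dog west dog red dog S R dog R dog R dog   [R ::= dog S R]
red dog west dog red dog west dog red dog S R dog R dog R dog => red dog west dog red dog west dog red dog west R dog R dog R dog   [S ::= west]
red dog west dog red dog west dog red dog west R dog R dog R dog => red dog west dog red dog west dog red dog west finds dog R dog R dog   [R ::= finds]
red dog west dog red dog west dog red dog west finds dog R dog R dog => red dog west dog red dog west dog red dog west finds dog finds dog R dog   [R ::= finds]
red dog west dog red dog west dog red dog west finds dog finds dog R dog => red dog west dog red dog west dog red dog west finds dog finds dog red dog   [R ::= red]

S => red R dog => red dog S R dog => red dog west R dog => red dog west dog S R dog => red dog west dog red R dog R dog => red dog west dog red dog S R dog R dog => red dog west dog red dog west R dog R dog => red dog west dog red dog west dog S R dog R dog => red dog west dog red dog west dog red R dog R dog R dog => red dog west dog red dog west dog red dog S R dog R dog R dog => red dog west dog red dog west dog red dog west R dog R dog R dog => red dog west dog red dog west dog red dog west finds dog R dog R dog => red dog west dog red dog west dog red dog west finds dog finds dog R dog => red dog west dog red dog west dog red dog west finds dog finds dog red dog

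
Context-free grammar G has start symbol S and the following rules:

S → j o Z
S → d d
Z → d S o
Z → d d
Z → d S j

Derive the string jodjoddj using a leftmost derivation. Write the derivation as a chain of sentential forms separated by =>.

S => joZ   [S → j o Z]
joZ => jodSj   [Z → d S j]
jodSj => jodjoZj   [S → j o Z]
jodjoZj => jodjoddj   [Z → d d]

S=>joZ=>jodSj=>jodjoZj=>jodjoddj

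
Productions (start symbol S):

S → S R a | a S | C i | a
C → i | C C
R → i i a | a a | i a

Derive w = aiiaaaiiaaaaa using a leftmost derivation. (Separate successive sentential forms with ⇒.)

S ⇒ aS ⇒ aSRa ⇒ aSRaRa ⇒ aSRaRaRa ⇒ aCiRaRaRa ⇒ aiiRaRaRa ⇒ aiiaaaRaRa ⇒ aiiaaaiiaaRa ⇒ aiiaaaiiaaaaa

S ⇒ aS   [S → a S]
aS ⇒ aSRa   [S → S R a]
aSRa ⇒ aSRaRa   [S → S R a]
aSRaRa ⇒ aSRaRaRa   [S → S R a]
aSRaRaRa ⇒ aCiRaRaRa   [S → C i]
aCiRaRaRa ⇒ aiiRaRaRa   [C → i]
aiiRaRaRa ⇒ aiiaaaRaRa   [R → a a]
aiiaaaRaRa ⇒ aiiaaaiiaaRa   [R → i i a]
aiiaaaiiaaRa ⇒ aiiaaaiiaaaaa   [R → a a]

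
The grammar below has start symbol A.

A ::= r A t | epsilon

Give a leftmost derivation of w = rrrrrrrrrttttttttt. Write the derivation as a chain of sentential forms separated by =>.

A => rAt => rrAtt => rrrAttt => rrrrAtttt => rrrrrAttttt => rrrrrrAtttttt => rrrrrrrAttttttt => rrrrrrrrAtttttttt => rrrrrrrrrAttttttttt => rrrrrrrrrttttttttt

A => rAt   [A ::= r A t]
rAt => rrAtt   [A ::= r A t]
rrAtt => rrrAttt   [A ::= r A t]
rrrAttt => rrrrAtttt   [A ::= r A t]
rrrrAtttt => rrrrrAttttt   [A ::= r A t]
rrrrrAttttt => rrrrrrAtttttt   [A ::= r A t]
rrrrrrAtttttt => rrrrrrrAttttttt   [A ::= r A t]
rrrrrrrAttttttt => rrrrrrrrAtttttttt   [A ::= r A t]
rrrrrrrrAtttttttt => rrrrrrrrrAttttttttt   [A ::= r A t]
rrrrrrrrrAttttttttt => rrrrrrrrrttttttttt   [A ::= epsilon]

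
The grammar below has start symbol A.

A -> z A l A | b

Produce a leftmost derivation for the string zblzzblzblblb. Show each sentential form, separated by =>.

A => zAlA => zblA => zblzAlA => zblzzAlAlA => zblzzblAlA => zblzzblzAlAlA => zblzzblzblAlA => zblzzblzblblA => zblzzblzblblb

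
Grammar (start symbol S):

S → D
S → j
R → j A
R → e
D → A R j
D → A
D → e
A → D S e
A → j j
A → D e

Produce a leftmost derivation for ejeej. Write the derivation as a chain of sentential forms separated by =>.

S => D => ARj => DSeRj => eSeRj => ejeRj => ejeej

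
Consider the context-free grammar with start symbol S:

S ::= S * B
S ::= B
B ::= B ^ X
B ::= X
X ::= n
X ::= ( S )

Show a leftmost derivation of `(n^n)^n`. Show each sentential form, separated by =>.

S => B   [S ::= B]
B => B^X   [B ::= B ^ X]
B^X => X^X   [B ::= X]
X^X => (S)^X   [X ::= ( S )]
(S)^X => (B)^X   [S ::= B]
(B)^X => (B^X)^X   [B ::= B ^ X]
(B^X)^X => (X^X)^X   [B ::= X]
(X^X)^X => (n^X)^X   [X ::= n]
(n^X)^X => (n^n)^X   [X ::= n]
(n^n)^X => (n^n)^n   [X ::= n]

S=>B=>B^X=>X^X=>(S)^X=>(B)^X=>(B^X)^X=>(X^X)^X=>(n^X)^X=>(n^n)^X=>(n^n)^n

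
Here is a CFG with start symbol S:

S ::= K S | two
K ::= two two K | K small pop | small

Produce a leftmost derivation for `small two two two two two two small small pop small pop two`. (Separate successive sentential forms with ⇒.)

S ⇒ K S   [S ::= K S]
K S ⇒ small S   [K ::= small]
small S ⇒ small K S   [S ::= K S]
small K S ⇒ small two two K S   [K ::= two two K]
small two two K S ⇒ small two two K small pop S   [K ::= K small pop]
small two two K small pop S ⇒ small two two two two K small pop S   [K ::= two two K]
small two two two two K small pop S ⇒ small two two two two two two K small pop S   [K ::= two two K]
small two two two two two two K small pop S ⇒ small two two two two two two K small pop small pop S   [K ::= K small pop]
small two two two two two two K small pop small pop S ⇒ small two two two two two two small small pop small pop S   [K ::= small]
small two two two two two two small small pop small pop S ⇒ small two two two two two two small small pop small pop two   [S ::= two]

S ⇒ K S ⇒ small S ⇒ small K S ⇒ small two two K S ⇒ small two two K small pop S ⇒ small two two two two K small pop S ⇒ small two two two two two two K small pop S ⇒ small two two two two two two K small pop small pop S ⇒ small two two two two two two small small pop small pop S ⇒ small two two two two two two small small pop small pop two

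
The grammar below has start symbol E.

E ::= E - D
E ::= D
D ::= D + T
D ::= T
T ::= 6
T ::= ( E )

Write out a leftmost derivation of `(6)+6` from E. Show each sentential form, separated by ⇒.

E ⇒ D ⇒ D+T ⇒ T+T ⇒ (E)+T ⇒ (D)+T ⇒ (T)+T ⇒ (6)+T ⇒ (6)+6

E ⇒ D   [E ::= D]
D ⇒ D+T   [D ::= D + T]
D+T ⇒ T+T   [D ::= T]
T+T ⇒ (E)+T   [T ::= ( E )]
(E)+T ⇒ (D)+T   [E ::= D]
(D)+T ⇒ (T)+T   [D ::= T]
(T)+T ⇒ (6)+T   [T ::= 6]
(6)+T ⇒ (6)+6   [T ::= 6]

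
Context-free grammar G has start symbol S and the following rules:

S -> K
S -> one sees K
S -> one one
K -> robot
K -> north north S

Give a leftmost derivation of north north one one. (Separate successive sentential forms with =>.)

S => K => north north S => north north one one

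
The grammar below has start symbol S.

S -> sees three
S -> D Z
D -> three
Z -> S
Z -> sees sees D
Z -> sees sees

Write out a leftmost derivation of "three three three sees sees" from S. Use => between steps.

S => D Z => three Z => three S => three D Z => three three Z => three three S => three three D Z => three three three Z => three three three sees sees

S => D Z   [S -> D Z]
D Z => three Z   [D -> three]
three Z => three S   [Z -> S]
three S => three D Z   [S -> D Z]
three D Z => three three Z   [D -> three]
three three Z => three three S   [Z -> S]
three three S => three three D Z   [S -> D Z]
three three D Z => three three three Z   [D -> three]
three three three Z => three three three sees sees   [Z -> sees sees]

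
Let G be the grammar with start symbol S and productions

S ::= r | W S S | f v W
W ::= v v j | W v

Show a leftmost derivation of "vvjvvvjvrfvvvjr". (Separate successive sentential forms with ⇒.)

S ⇒ WSS ⇒ WvSS ⇒ vvjvSS ⇒ vvjvWSSS ⇒ vvjvWvSSS ⇒ vvjvvvjvSSS ⇒ vvjvvvjvrSS ⇒ vvjvvvjvrfvWS ⇒ vvjvvvjvrfvvvjS ⇒ vvjvvvjvrfvvvjr

S ⇒ WSS   [S ::= W S S]
WSS ⇒ WvSS   [W ::= W v]
WvSS ⇒ vvjvSS   [W ::= v v j]
vvjvSS ⇒ vvjvWSSS   [S ::= W S S]
vvjvWSSS ⇒ vvjvWvSSS   [W ::= W v]
vvjvWvSSS ⇒ vvjvvvjvSSS   [W ::= v v j]
vvjvvvjvSSS ⇒ vvjvvvjvrSS   [S ::= r]
vvjvvvjvrSS ⇒ vvjvvvjvrfvWS   [S ::= f v W]
vvjvvvjvrfvWS ⇒ vvjvvvjvrfvvvjS   [W ::= v v j]
vvjvvvjvrfvvvjS ⇒ vvjvvvjvrfvvvjr   [S ::= r]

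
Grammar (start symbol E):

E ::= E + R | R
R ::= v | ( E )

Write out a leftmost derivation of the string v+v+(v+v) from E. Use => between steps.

E=>E+R=>E+R+R=>R+R+R=>v+R+R=>v+v+R=>v+v+(E)=>v+v+(E+R)=>v+v+(R+R)=>v+v+(v+R)=>v+v+(v+v)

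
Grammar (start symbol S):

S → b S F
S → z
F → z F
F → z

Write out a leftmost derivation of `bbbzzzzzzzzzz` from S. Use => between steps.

S => bSF => bbSFF => bbbSFFF => bbbzFFF => bbbzzFF => bbbzzzFF => bbbzzzzFF => bbbzzzzzF => bbbzzzzzzF => bbbzzzzzzzF => bbbzzzzzzzzF => bbbzzzzzzzzzF => bbbzzzzzzzzzz

S => bSF   [S → b S F]
bSF => bbSFF   [S → b S F]
bbSFF => bbbSFFF   [S → b S F]
bbbSFFF => bbbzFFF   [S → z]
bbbzFFF => bbbzzFF   [F → z]
bbbzzFF => bbbzzzFF   [F → z F]
bbbzzzFF => bbbzzzzFF   [F → z F]
bbbzzzzFF => bbbzzzzzF   [F → z]
bbbzzzzzF => bbbzzzzzzF   [F → z F]
bbbzzzzzzF => bbbzzzzzzzF   [F → z F]
bbbzzzzzzzF => bbbzzzzzzzzF   [F → z F]
bbbzzzzzzzzF => bbbzzzzzzzzzF   [F → z F]
bbbzzzzzzzzzF => bbbzzzzzzzzzz   [F → z]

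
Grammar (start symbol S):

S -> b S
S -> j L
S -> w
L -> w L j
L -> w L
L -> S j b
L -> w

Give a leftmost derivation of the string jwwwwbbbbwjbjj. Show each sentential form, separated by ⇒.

S ⇒ jL   [S -> j L]
jL ⇒ jwL   [L -> w L]
jwL ⇒ jwwLj   [L -> w L j]
jwwLj ⇒ jwwwLj   [L -> w L]
jwwwLj ⇒ jwwwwLjj   [L -> w L j]
jwwwwLjj ⇒ jwwwwSjbjj   [L -> S j b]
jwwwwSjbjj ⇒ jwwwwbSjbjj   [S -> b S]
jwwwwbSjbjj ⇒ jwwwwbbSjbjj   [S -> b S]
jwwwwbbSjbjj ⇒ jwwwwbbbSjbjj   [S -> b S]
jwwwwbbbSjbjj ⇒ jwwwwbbbbSjbjj   [S -> b S]
jwwwwbbbbSjbjj ⇒ jwwwwbbbbwjbjj   [S -> w]

S ⇒ jL ⇒ jwL ⇒ jwwLj ⇒ jwwwLj ⇒ jwwwwLjj ⇒ jwwwwSjbjj ⇒ jwwwwbSjbjj ⇒ jwwwwbbSjbjj ⇒ jwwwwbbbSjbjj ⇒ jwwwwbbbbSjbjj ⇒ jwwwwbbbbwjbjj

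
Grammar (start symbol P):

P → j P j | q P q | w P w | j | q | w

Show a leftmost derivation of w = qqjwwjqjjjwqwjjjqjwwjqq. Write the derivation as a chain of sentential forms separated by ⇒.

P ⇒ qPq   [P → q P q]
qPq ⇒ qqPqq   [P → q P q]
qqPqq ⇒ qqjPjqq   [P → j P j]
qqjPjqq ⇒ qqjwPwjqq   [P → w P w]
qqjwPwjqq ⇒ qqjwwPwwjqq   [P → w P w]
qqjwwPwwjqq ⇒ qqjwwjPjwwjqq   [P → j P j]
qqjwwjPjwwjqq ⇒ qqjwwjqPqjwwjqq   [P → q P q]
qqjwwjqPqjwwjqq ⇒ qqjwwjqjPjqjwwjqq   [P → j P j]
qqjwwjqjPjqjwwjqq ⇒ qqjwwjqjjPjjqjwwjqq   [P → j P j]
qqjwwjqjjPjjqjwwjqq ⇒ qqjwwjqjjjPjjjqjwwjqq   [P → j P j]
qqjwwjqjjjPjjjqjwwjqq ⇒ qqjwwjqjjjwPwjjjqjwwjqq   [P → w P w]
qqjwwjqjjjwPwjjjqjwwjqq ⇒ qqjwwjqjjjwqwjjjqjwwjqq   [P → q]

P ⇒ qPq ⇒ qqPqq ⇒ qqjPjqq ⇒ qqjwPwjqq ⇒ qqjwwPwwjqq ⇒ qqjwwjPjwwjqq ⇒ qqjwwjqPqjwwjqq ⇒ qqjwwjqjPjqjwwjqq ⇒ qqjwwjqjjPjjqjwwjqq ⇒ qqjwwjqjjjPjjjqjwwjqq ⇒ qqjwwjqjjjwPwjjjqjwwjqq ⇒ qqjwwjqjjjwqwjjjqjwwjqq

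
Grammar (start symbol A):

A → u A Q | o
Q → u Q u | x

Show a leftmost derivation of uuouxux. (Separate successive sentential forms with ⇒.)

A ⇒ uAQ   [A → u A Q]
uAQ ⇒ uuAQQ   [A → u A Q]
uuAQQ ⇒ uuoQQ   [A → o]
uuoQQ ⇒ uuouQuQ   [Q → u Q u]
uuouQuQ ⇒ uuouxuQ   [Q → x]
uuouxuQ ⇒ uuouxux   [Q → x]

A ⇒ uAQ ⇒ uuAQQ ⇒ uuoQQ ⇒ uuouQuQ ⇒ uuouxuQ ⇒ uuouxux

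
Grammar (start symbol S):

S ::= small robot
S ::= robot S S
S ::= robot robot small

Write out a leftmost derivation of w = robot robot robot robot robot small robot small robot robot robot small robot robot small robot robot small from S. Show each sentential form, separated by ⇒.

S ⇒ robot S S   [S ::= robot S S]
robot S S ⇒ robot robot S S S   [S ::= robot S S]
robot robot S S S ⇒ robot robot robot S S S S   [S ::= robot S S]
robot robot robot S S S S ⇒ robot robot robot robot robot small S S S   [S ::= robot robot small]
robot robot robot robot robot small S S S ⇒ robot robot robot robot robot small robot S S S S   [S ::= robot S S]
robot robot robot robot robot small robot S S S S ⇒ robot robot robot robot robot small robot small robot S S S   [S ::= small robot]
robot robot robot robot robot small robot small robot S S S ⇒ robot robot robot robot robot small robot small robot robot robot small S S   [S ::= robot robot small]
robot robot robot robot robot small robot small robot robot robot small S S ⇒ robot robot robot robot robot small robot small robot robot robot small robot robot small S   [S ::= robot robot small]
robot robot robot robot robot small robot small robot robot robot small robot robot small S ⇒ robot robot robot robot robot small robot small robot robot robot small robot robot small robot robot small   [S ::= robot robot small]

S ⇒ robot S S ⇒ robot robot S S S ⇒ robot robot robot S S S S ⇒ robot robot robot robot robot small S S S ⇒ robot robot robot robot robot small robot S S S S ⇒ robot robot robot robot robot small robot small robot S S S ⇒ robot robot robot robot robot small robot small robot robot robot small S S ⇒ robot robot robot robot robot small robot small robot robot robot small robot robot small S ⇒ robot robot robot robot robot small robot small robot robot robot small robot robot small robot robot small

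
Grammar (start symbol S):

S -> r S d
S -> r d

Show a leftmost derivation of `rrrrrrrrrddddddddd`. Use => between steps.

S => rSd   [S -> r S d]
rSd => rrSdd   [S -> r S d]
rrSdd => rrrSddd   [S -> r S d]
rrrSddd => rrrrSdddd   [S -> r S d]
rrrrSdddd => rrrrrSddddd   [S -> r S d]
rrrrrSddddd => rrrrrrSdddddd   [S -> r S d]
rrrrrrSdddddd => rrrrrrrSddddddd   [S -> r S d]
rrrrrrrSddddddd => rrrrrrrrSdddddddd   [S -> r S d]
rrrrrrrrSdddddddd => rrrrrrrrrddddddddd   [S -> r d]

S => rSd => rrSdd => rrrSddd => rrrrSdddd => rrrrrSddddd => rrrrrrSdddddd => rrrrrrrSddddddd => rrrrrrrrSdddddddd => rrrrrrrrrddddddddd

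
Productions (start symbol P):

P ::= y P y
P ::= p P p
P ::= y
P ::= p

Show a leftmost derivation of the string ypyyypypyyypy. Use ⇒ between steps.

P ⇒ yPy ⇒ ypPpy ⇒ ypyPypy ⇒ ypyyPyypy ⇒ ypyyyPyyypy ⇒ ypyyypPpyyypy ⇒ ypyyypypyyypy

P ⇒ yPy   [P ::= y P y]
yPy ⇒ ypPpy   [P ::= p P p]
ypPpy ⇒ ypyPypy   [P ::= y P y]
ypyPypy ⇒ ypyyPyypy   [P ::= y P y]
ypyyPyypy ⇒ ypyyyPyyypy   [P ::= y P y]
ypyyyPyyypy ⇒ ypyyypPpyyypy   [P ::= p P p]
ypyyypPpyyypy ⇒ ypyyypypyyypy   [P ::= y]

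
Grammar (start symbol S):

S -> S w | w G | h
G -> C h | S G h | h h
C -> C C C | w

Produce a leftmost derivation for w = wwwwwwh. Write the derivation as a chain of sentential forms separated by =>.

S => wG => wCh => wCCCh => wCCCCCh => wwCCCCh => wwwCCCh => wwwwCCh => wwwwwCh => wwwwwwh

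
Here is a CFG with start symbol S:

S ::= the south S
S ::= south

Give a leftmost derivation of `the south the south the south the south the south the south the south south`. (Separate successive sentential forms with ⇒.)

S ⇒ the south S   [S ::= the south S]
the south S ⇒ the south the south S   [S ::= the south S]
the south the south S ⇒ the south the south the south S   [S ::= the south S]
the south the south the south S ⇒ the south the south the south the south S   [S ::= the south S]
the south the south the south the south S ⇒ the south the south the south the south the south S   [S ::= the south S]
the south the south the south the south the south S ⇒ the south the south the south the south the south the south S   [S ::= the south S]
the south the south the south the south the south the south S ⇒ the south the south the south the south the south the south the south S   [S ::= the south S]
the south the south the south the south the south the south the south S ⇒ the south the south the south the south the south the south the south south   [S ::= south]

S ⇒ the south S ⇒ the south the south S ⇒ the south the south the south S ⇒ the south the south the south the south S ⇒ the south the south the south the south the south S ⇒ the south the south the south the south the south the south S ⇒ the south the south the south the south the south the south the south S ⇒ the south the south the south the south the south the south the south south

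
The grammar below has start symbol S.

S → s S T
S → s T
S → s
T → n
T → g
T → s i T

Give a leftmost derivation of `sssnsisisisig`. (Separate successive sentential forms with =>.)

S=>sST=>ssSTT=>sssTT=>sssnT=>sssnsiT=>sssnsisiT=>sssnsisisiT=>sssnsisisisiT=>sssnsisisisig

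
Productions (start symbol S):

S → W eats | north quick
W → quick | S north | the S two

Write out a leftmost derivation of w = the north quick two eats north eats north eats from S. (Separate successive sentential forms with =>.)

S => W eats   [S → W eats]
W eats => S north eats   [W → S north]
S north eats => W eats north eats   [S → W eats]
W eats north eats => S north eats north eats   [W → S north]
S north eats north eats => W eats north eats north eats   [S → W eats]
W eats north eats north eats => the S two eats north eats north eats   [W → the S two]
the S two eats north eats north eats => the north quick two eats north eats north eats   [S → north quick]

S => W eats => S north eats => W eats north eats => S north eats north eats => W eats north eats north eats => the S two eats north eats north eats => the north quick two eats north eats north eats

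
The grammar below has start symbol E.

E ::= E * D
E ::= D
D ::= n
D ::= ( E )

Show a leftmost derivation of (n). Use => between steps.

E=>D=>(E)=>(D)=>(n)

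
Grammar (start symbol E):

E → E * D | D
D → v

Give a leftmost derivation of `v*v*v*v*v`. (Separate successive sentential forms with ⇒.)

E ⇒ E*D ⇒ E*D*D ⇒ E*D*D*D ⇒ E*D*D*D*D ⇒ D*D*D*D*D ⇒ v*D*D*D*D ⇒ v*v*D*D*D ⇒ v*v*v*D*D ⇒ v*v*v*v*D ⇒ v*v*v*v*v

E ⇒ E*D   [E → E * D]
E*D ⇒ E*D*D   [E → E * D]
E*D*D ⇒ E*D*D*D   [E → E * D]
E*D*D*D ⇒ E*D*D*D*D   [E → E * D]
E*D*D*D*D ⇒ D*D*D*D*D   [E → D]
D*D*D*D*D ⇒ v*D*D*D*D   [D → v]
v*D*D*D*D ⇒ v*v*D*D*D   [D → v]
v*v*D*D*D ⇒ v*v*v*D*D   [D → v]
v*v*v*D*D ⇒ v*v*v*v*D   [D → v]
v*v*v*v*D ⇒ v*v*v*v*v   [D → v]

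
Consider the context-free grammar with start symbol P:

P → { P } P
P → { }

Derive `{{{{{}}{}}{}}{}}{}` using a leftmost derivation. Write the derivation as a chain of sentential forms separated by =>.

P => {P}P => {{P}P}P => {{{P}P}P}P => {{{{P}P}P}P}P => {{{{{}}P}P}P}P => {{{{{}}{}}P}P}P => {{{{{}}{}}{}}P}P => {{{{{}}{}}{}}{}}P => {{{{{}}{}}{}}{}}{}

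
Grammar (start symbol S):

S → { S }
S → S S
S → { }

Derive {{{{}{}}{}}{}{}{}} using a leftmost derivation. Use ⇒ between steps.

S ⇒ {S} ⇒ {SS} ⇒ {SSS} ⇒ {SSSS} ⇒ {{S}SSS} ⇒ {{SS}SSS} ⇒ {{{S}S}SSS} ⇒ {{{SS}S}SSS} ⇒ {{{{}S}S}SSS} ⇒ {{{{}{}}S}SSS} ⇒ {{{{}{}}{}}SSS} ⇒ {{{{}{}}{}}{}SS} ⇒ {{{{}{}}{}}{}{}S} ⇒ {{{{}{}}{}}{}{}{}}

S ⇒ {S}   [S → { S }]
{S} ⇒ {SS}   [S → S S]
{SS} ⇒ {SSS}   [S → S S]
{SSS} ⇒ {SSSS}   [S → S S]
{SSSS} ⇒ {{S}SSS}   [S → { S }]
{{S}SSS} ⇒ {{SS}SSS}   [S → S S]
{{SS}SSS} ⇒ {{{S}S}SSS}   [S → { S }]
{{{S}S}SSS} ⇒ {{{SS}S}SSS}   [S → S S]
{{{SS}S}SSS} ⇒ {{{{}S}S}SSS}   [S → { }]
{{{{}S}S}SSS} ⇒ {{{{}{}}S}SSS}   [S → { }]
{{{{}{}}S}SSS} ⇒ {{{{}{}}{}}SSS}   [S → { }]
{{{{}{}}{}}SSS} ⇒ {{{{}{}}{}}{}SS}   [S → { }]
{{{{}{}}{}}{}SS} ⇒ {{{{}{}}{}}{}{}S}   [S → { }]
{{{{}{}}{}}{}{}S} ⇒ {{{{}{}}{}}{}{}{}}   [S → { }]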